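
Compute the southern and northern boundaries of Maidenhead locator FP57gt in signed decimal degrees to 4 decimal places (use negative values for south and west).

67.7917, 67.8333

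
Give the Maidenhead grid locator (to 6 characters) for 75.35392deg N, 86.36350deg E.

NQ35ei

Add 180° to longitude and 90° to latitude: 266.3635, 165.3539.
Field (20°×10°, letters A–R): lon ⌊266.3635/20⌋ = 13 → N; lat ⌊165.3539/10⌋ = 16 → Q.
Square (2°×1°, digits 0–9): lon ⌊6.3635/2⌋ = 3; lat ⌊5.3539/1⌋ = 5.
Subsquare (5′×2.5′, letters a–x): lon ⌊0.3635/0.0833333⌋ = 4 → e; lat ⌊0.3539/0.0416667⌋ = 8 → i.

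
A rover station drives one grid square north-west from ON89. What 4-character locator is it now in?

OO70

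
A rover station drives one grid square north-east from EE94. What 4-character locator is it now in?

Longitude square 9; +1 → 10, wraps to 0, carry into field.
Longitude field E = 4; +1 → 5 = F.
Latitude square 4; +1 → 5.

FE05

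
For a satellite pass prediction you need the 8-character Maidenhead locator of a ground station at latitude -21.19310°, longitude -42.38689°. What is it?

GG88tt33

Offset from 180°W / 90°S: lon 137.61311°, lat 68.80690°.
Field: 137.61311/20 → 6 → G, 68.80690/10 → 6 → G; chars GG.
Square: 17.61311/2 → 8, 8.80690/1 → 8; chars 88.
Subsquare: 1.61311/0.0833333 → 19 → t, 0.80690/0.0416667 → 19 → t; chars tt.
Extended square: 0.02978/0.00833333 → 3, 0.01523/0.00416667 → 3; chars 33.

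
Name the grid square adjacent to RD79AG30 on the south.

RD79af39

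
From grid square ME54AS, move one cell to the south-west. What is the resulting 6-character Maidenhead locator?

Longitude subsquare a = 0; −1 → -1, wraps to 23 = x, carry into square.
Longitude square 5; −1 → 4.
Latitude subsquare s = 18; −1 → 17 = r.

ME44xr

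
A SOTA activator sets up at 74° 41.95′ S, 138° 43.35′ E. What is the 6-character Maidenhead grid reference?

PB95ih

Shift to the Maidenhead origin (180°W, 90°S): lon 318.7225, lat 15.3008.
Field (20°×10°, letters A–R): lon ⌊318.7225/20⌋ = 15 → P; lat ⌊15.3008/10⌋ = 1 → B.
Square (2°×1°, digits 0–9): lon ⌊18.7225/2⌋ = 9; lat ⌊5.3008/1⌋ = 5.
Subsquare (5′×2.5′, letters a–x): lon ⌊0.7225/0.0833333⌋ = 8 → i; lat ⌊0.3008/0.0416667⌋ = 7 → h.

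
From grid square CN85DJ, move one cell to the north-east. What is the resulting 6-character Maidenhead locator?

CN85ek

Longitude subsquare d = 3; +1 → 4 = e.
Latitude subsquare j = 9; +1 → 10 = k.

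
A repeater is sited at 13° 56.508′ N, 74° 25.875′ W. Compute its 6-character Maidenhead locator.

Offset from 180°W / 90°S: lon 105.5687°, lat 103.9418°.
Field: lon ⌊105.5687/20⌋ = 5 → F; lat ⌊103.9418/10⌋ = 10 → K.
Square: lon ⌊5.5687/2⌋ = 2; lat ⌊3.9418/1⌋ = 3.
Subsquare: lon ⌊1.5687/0.0833333⌋ = 18 → s; lat ⌊0.9418/0.0416667⌋ = 22 → w.

FK23sw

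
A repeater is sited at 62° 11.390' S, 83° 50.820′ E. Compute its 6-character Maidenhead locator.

NC17wt

Add 180° to longitude and 90° to latitude: 263.8470, 27.8102.
Field (20°×10°, letters A–R): lon ⌊263.8470/20⌋ = 13 → N; lat ⌊27.8102/10⌋ = 2 → C.
Square (2°×1°, digits 0–9): lon ⌊3.8470/2⌋ = 1; lat ⌊7.8102/1⌋ = 7.
Subsquare (5′×2.5′, letters a–x): lon ⌊1.8470/0.0833333⌋ = 22 → w; lat ⌊0.8102/0.0416667⌋ = 19 → t.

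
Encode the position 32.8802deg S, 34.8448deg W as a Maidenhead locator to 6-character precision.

Shift to the Maidenhead origin (180°W, 90°S): lon 145.1552, lat 57.1198.
Field: 145.1552/20 → 7 → H, 57.1198/10 → 5 → F; chars HF.
Square: 5.1552/2 → 2, 7.1198/1 → 7; chars 27.
Subsquare: 1.1552/0.0833333 → 13 → n, 0.1198/0.0416667 → 2 → c; chars nc.

HF27nc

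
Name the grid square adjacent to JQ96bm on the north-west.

Longitude subsquare b = 1; −1 → 0 = a.
Latitude subsquare m = 12; +1 → 13 = n.

JQ96an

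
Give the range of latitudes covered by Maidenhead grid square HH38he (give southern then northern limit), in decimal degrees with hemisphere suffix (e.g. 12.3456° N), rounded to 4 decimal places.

Field H=7, H=7: +7·20° lon, +7·10° lat → SW at lon -40°, lat -20°.
Square 3, 8: +3·2° lon, +8·1° lat → SW at lon -34°, lat -12°.
Subsquare h=7, e=4: +7·0.0833333° lon, +4·0.0416667° lat → SW at lon -33.4167°, lat -11.8333°.
Cell spans 0.0833333° lon × 0.0416667° lat.
south 11.8333° S, north 11.7917° S.

11.8333° S, 11.7917° S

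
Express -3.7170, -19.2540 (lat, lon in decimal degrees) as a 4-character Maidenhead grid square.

Offset from 180°W / 90°S: lon 160.75°, lat 86.28°.
Field: 160.75/20 → 8 → I, 86.28/10 → 8 → I; chars II.
Square: 0.75/2 → 0, 6.28/1 → 6; chars 06.

II06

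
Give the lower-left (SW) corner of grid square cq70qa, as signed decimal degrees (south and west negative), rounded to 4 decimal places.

70.0000, -124.6667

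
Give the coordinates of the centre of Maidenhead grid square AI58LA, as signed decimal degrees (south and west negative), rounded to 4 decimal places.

-1.9792, -169.0417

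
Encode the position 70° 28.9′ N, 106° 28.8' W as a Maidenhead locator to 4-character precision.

Shift to the Maidenhead origin (180°W, 90°S): lon 73.52, lat 160.48.
Field (20°×10°, letters A–R): lon ⌊73.52/20⌋ = 3 → D; lat ⌊160.48/10⌋ = 16 → Q.
Square (2°×1°, digits 0–9): lon ⌊13.52/2⌋ = 6; lat ⌊0.48/1⌋ = 0.

DQ60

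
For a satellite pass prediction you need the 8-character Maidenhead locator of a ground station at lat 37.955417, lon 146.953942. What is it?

QM37lw49

Shift to the Maidenhead origin (180°W, 90°S): lon 326.95394, lat 127.95542.
Field: lon ⌊326.95394/20⌋ = 16 → Q; lat ⌊127.95542/10⌋ = 12 → M.
Square: lon ⌊6.95394/2⌋ = 3; lat ⌊7.95542/1⌋ = 7.
Subsquare: lon ⌊0.95394/0.0833333⌋ = 11 → l; lat ⌊0.95542/0.0416667⌋ = 22 → w.
Extended square: lon ⌊0.03728/0.00833333⌋ = 4; lat ⌊0.03875/0.00416667⌋ = 9.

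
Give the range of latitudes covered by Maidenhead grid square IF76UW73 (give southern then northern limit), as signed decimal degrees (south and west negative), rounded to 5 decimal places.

-33.07083, -33.06667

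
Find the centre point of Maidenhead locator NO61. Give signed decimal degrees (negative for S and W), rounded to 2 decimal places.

Field N=13, O=14: +13·20° lon, +14·10° lat → SW at lon 80°, lat 50°.
Square 6, 1: +6·2° lon, +1·1° lat → SW at lon 92°, lat 51°.
Cell spans 2° lon × 1° lat. Centre is SW corner plus half of each.
latitude 51.50, longitude 93.00.

51.50, 93.00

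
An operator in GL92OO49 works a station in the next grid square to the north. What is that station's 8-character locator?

Latitude extended square 9; +1 → 10, wraps to 0, carry into subsquare.
Latitude subsquare o = 14; +1 → 15 = p.
The longitude characters are unchanged.

GL92op40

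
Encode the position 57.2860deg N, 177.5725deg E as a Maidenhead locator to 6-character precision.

Add 180° to longitude and 90° to latitude: 357.5725, 147.2860.
Field: 357.5725/20 → 17 → R, 147.2860/10 → 14 → O; chars RO.
Square: 17.5725/2 → 8, 7.2860/1 → 7; chars 87.
Subsquare: 1.5725/0.0833333 → 18 → s, 0.2860/0.0416667 → 6 → g; chars sg.

RO87sg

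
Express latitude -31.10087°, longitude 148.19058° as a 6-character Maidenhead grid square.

QF48cv

Add 180° to longitude and 90° to latitude: 328.1906, 58.8991.
Field: lon ⌊328.1906/20⌋ = 16 → Q; lat ⌊58.8991/10⌋ = 5 → F.
Square: lon ⌊8.1906/2⌋ = 4; lat ⌊8.8991/1⌋ = 8.
Subsquare: lon ⌊0.1906/0.0833333⌋ = 2 → c; lat ⌊0.8991/0.0416667⌋ = 21 → v.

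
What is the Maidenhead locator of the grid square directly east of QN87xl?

QN97al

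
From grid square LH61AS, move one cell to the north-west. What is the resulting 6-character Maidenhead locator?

LH51xt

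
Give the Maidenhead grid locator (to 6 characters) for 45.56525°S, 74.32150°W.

Offset from 180°W / 90°S: lon 105.6785°, lat 44.4348°.
Field: 105.6785/20 → 5 → F, 44.4348/10 → 4 → E; chars FE.
Square: 5.6785/2 → 2, 4.4348/1 → 4; chars 24.
Subsquare: 1.6785/0.0833333 → 20 → u, 0.4348/0.0416667 → 10 → k; chars uk.

FE24uk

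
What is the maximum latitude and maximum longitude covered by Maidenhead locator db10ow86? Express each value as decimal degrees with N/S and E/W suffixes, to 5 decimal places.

79.05417° S, 116.75833° W

Field D=3, B=1: +3·20° lon, +1·10° lat → SW at lon -120°, lat -80°.
Square 1, 0: +1·2° lon, +0·1° lat → SW at lon -118°, lat -80°.
Subsquare o=14, w=22: +14·0.0833333° lon, +22·0.0416667° lat → SW at lon -116.833°, lat -79.0833°.
Extended square 8, 6: +8·0.00833333° lon, +6·0.00416667° lat → SW at lon -116.767°, lat -79.0583°.
Cell spans 0.00833333° lon × 0.00416667° lat. NE corner is SW corner plus one full cell.
latitude 79.05417° S, longitude 116.75833° W.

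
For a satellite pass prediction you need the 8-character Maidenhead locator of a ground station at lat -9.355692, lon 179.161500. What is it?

RI90np94

Offset from 180°W / 90°S: lon 359.16150°, lat 80.64431°.
Field (20°×10°, letters A–R): lon ⌊359.16150/20⌋ = 17 → R; lat ⌊80.64431/10⌋ = 8 → I.
Square (2°×1°, digits 0–9): lon ⌊19.16150/2⌋ = 9; lat ⌊0.64431/1⌋ = 0.
Subsquare (5′×2.5′, letters a–x): lon ⌊1.16150/0.0833333⌋ = 13 → n; lat ⌊0.64431/0.0416667⌋ = 15 → p.
Extended square (30″×15″, digits 0–9): lon ⌊0.07817/0.00833333⌋ = 9; lat ⌊0.01931/0.00416667⌋ = 4.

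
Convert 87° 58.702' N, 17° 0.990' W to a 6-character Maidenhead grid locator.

IR17lx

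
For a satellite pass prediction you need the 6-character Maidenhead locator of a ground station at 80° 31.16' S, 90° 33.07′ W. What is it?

Add 180° to longitude and 90° to latitude: 89.4488, 9.4807.
Field (20°×10°, letters A–R): 89.4488/20 → 4 → E, 9.4807/10 → 0 → A; chars EA.
Square (2°×1°, digits 0–9): 9.4488/2 → 4, 9.4807/1 → 9; chars 49.
Subsquare (5′×2.5′, letters a–x): 1.4488/0.0833333 → 17 → r, 0.4807/0.0416667 → 11 → l; chars rl.

EA49rl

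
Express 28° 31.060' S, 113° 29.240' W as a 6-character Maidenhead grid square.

Shift to the Maidenhead origin (180°W, 90°S): lon 66.5127, lat 61.4823.
Field: lon ⌊66.5127/20⌋ = 3 → D; lat ⌊61.4823/10⌋ = 6 → G.
Square: lon ⌊6.5127/2⌋ = 3; lat ⌊1.4823/1⌋ = 1.
Subsquare: lon ⌊0.5127/0.0833333⌋ = 6 → g; lat ⌊0.4823/0.0416667⌋ = 11 → l.

DG31gl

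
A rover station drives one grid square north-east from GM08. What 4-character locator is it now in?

GM19

Longitude square 0; +1 → 1.
Latitude square 8; +1 → 9.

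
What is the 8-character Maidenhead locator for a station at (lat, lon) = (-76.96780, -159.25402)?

BB03ia97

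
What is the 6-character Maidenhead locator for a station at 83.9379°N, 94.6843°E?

NR73iw

Offset from 180°W / 90°S: lon 274.6843°, lat 173.9379°.
Field: 274.6843/20 → 13 → N, 173.9379/10 → 17 → R; chars NR.
Square: 14.6843/2 → 7, 3.9379/1 → 3; chars 73.
Subsquare: 0.6843/0.0833333 → 8 → i, 0.9379/0.0416667 → 22 → w; chars iw.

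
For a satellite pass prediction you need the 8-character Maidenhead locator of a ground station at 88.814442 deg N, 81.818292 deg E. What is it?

Offset from 180°W / 90°S: lon 261.81829°, lat 178.81444°.
Field: 261.81829/20 → 13 → N, 178.81444/10 → 17 → R; chars NR.
Square: 1.81829/2 → 0, 8.81444/1 → 8; chars 08.
Subsquare: 1.81829/0.0833333 → 21 → v, 0.81444/0.0416667 → 19 → t; chars vt.
Extended square: 0.06829/0.00833333 → 8, 0.02278/0.00416667 → 5; chars 85.

NR08vt85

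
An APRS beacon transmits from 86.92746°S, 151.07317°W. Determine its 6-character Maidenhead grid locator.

BA43lb

Shift to the Maidenhead origin (180°W, 90°S): lon 28.9268, lat 3.0725.
Field (20°×10°, letters A–R): 28.9268/20 → 1 → B, 3.0725/10 → 0 → A; chars BA.
Square (2°×1°, digits 0–9): 8.9268/2 → 4, 3.0725/1 → 3; chars 43.
Subsquare (5′×2.5′, letters a–x): 0.9268/0.0833333 → 11 → l, 0.0725/0.0416667 → 1 → b; chars lb.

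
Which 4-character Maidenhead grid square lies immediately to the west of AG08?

RG98

Longitude square 0; −1 → -1, wraps to 9, carry into field.
Longitude field A = 0; −1 → -1, wraps to 17 = R, wrapping around the antimeridian.
The latitude characters are unchanged.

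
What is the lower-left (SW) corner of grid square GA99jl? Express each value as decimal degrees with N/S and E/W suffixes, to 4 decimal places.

80.5417° S, 41.2500° W

Field G=6, A=0: +6·20° lon, +0·10° lat → SW at lon -60°, lat -90°.
Square 9, 9: +9·2° lon, +9·1° lat → SW at lon -42°, lat -81°.
Subsquare j=9, l=11: +9·0.0833333° lon, +11·0.0416667° lat → SW at lon -41.25°, lat -80.5417°.
latitude 80.5417° S, longitude 41.2500° W.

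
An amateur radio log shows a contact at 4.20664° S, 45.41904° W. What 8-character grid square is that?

Shift to the Maidenhead origin (180°W, 90°S): lon 134.58096, lat 85.79336.
Field (20°×10°, letters A–R): lon ⌊134.58096/20⌋ = 6 → G; lat ⌊85.79336/10⌋ = 8 → I.
Square (2°×1°, digits 0–9): lon ⌊14.58096/2⌋ = 7; lat ⌊5.79336/1⌋ = 5.
Subsquare (5′×2.5′, letters a–x): lon ⌊0.58096/0.0833333⌋ = 6 → g; lat ⌊0.79336/0.0416667⌋ = 19 → t.
Extended square (30″×15″, digits 0–9): lon ⌊0.08096/0.00833333⌋ = 9; lat ⌊0.00169/0.00416667⌋ = 0.

GI75gt90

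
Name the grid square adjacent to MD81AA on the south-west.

MD70xx

Longitude subsquare a = 0; −1 → -1, wraps to 23 = x, carry into square.
Longitude square 8; −1 → 7.
Latitude subsquare a = 0; −1 → -1, wraps to 23 = x, carry into square.
Latitude square 1; −1 → 0.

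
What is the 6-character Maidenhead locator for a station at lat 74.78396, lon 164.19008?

Add 180° to longitude and 90° to latitude: 344.1901, 164.7840.
Field: 344.1901/20 → 17 → R, 164.7840/10 → 16 → Q; chars RQ.
Square: 4.1901/2 → 2, 4.7840/1 → 4; chars 24.
Subsquare: 0.1901/0.0833333 → 2 → c, 0.7840/0.0416667 → 18 → s; chars cs.

RQ24cs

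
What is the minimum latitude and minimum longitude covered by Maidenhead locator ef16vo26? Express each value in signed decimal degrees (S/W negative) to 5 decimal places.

-33.39167, -96.23333

Field E=4, F=5: +4·20° lon, +5·10° lat → SW at lon -100°, lat -40°.
Square 1, 6: +1·2° lon, +6·1° lat → SW at lon -98°, lat -34°.
Subsquare v=21, o=14: +21·0.0833333° lon, +14·0.0416667° lat → SW at lon -96.25°, lat -33.4167°.
Extended square 2, 6: +2·0.00833333° lon, +6·0.00416667° lat → SW at lon -96.2333°, lat -33.3917°.
latitude -33.39167, longitude -96.23333.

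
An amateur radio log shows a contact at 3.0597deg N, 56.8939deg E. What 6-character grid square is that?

Add 180° to longitude and 90° to latitude: 236.8939, 93.0597.
Field (20°×10°, letters A–R): 236.8939/20 → 11 → L, 93.0597/10 → 9 → J; chars LJ.
Square (2°×1°, digits 0–9): 16.8939/2 → 8, 3.0597/1 → 3; chars 83.
Subsquare (5′×2.5′, letters a–x): 0.8939/0.0833333 → 10 → k, 0.0597/0.0416667 → 1 → b; chars kb.

LJ83kb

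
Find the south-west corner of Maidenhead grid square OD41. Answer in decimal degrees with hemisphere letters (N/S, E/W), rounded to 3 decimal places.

Field O=14, D=3: +14·20° lon, +3·10° lat → SW at lon 100°, lat -60°.
Square 4, 1: +4·2° lon, +1·1° lat → SW at lon 108°, lat -59°.
latitude 59.000° S, longitude 108.000° E.

59.000° S, 108.000° E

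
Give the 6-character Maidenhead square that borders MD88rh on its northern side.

MD88ri

Latitude subsquare h = 7; +1 → 8 = i.
The longitude characters are unchanged.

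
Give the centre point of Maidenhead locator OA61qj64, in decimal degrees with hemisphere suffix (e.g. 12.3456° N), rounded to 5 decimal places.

Field O=14, A=0: +14·20° lon, +0·10° lat → SW at lon 100°, lat -90°.
Square 6, 1: +6·2° lon, +1·1° lat → SW at lon 112°, lat -89°.
Subsquare q=16, j=9: +16·0.0833333° lon, +9·0.0416667° lat → SW at lon 113.333°, lat -88.625°.
Extended square 6, 4: +6·0.00833333° lon, +4·0.00416667° lat → SW at lon 113.383°, lat -88.6083°.
Cell spans 0.00833333° lon × 0.00416667° lat. Centre is SW corner plus half of each.
latitude 88.60625° S, longitude 113.38750° E.

88.60625° S, 113.38750° E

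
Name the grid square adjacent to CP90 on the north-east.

Longitude square 9; +1 → 10, wraps to 0, carry into field.
Longitude field C = 2; +1 → 3 = D.
Latitude square 0; +1 → 1.

DP01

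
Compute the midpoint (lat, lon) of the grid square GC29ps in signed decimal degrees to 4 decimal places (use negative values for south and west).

-60.2292, -54.7083

Field G=6, C=2: +6·20° lon, +2·10° lat → SW at lon -60°, lat -70°.
Square 2, 9: +2·2° lon, +9·1° lat → SW at lon -56°, lat -61°.
Subsquare p=15, s=18: +15·0.0833333° lon, +18·0.0416667° lat → SW at lon -54.75°, lat -60.25°.
Cell spans 0.0833333° lon × 0.0416667° lat. Centre is SW corner plus half of each.
latitude -60.2292, longitude -54.7083.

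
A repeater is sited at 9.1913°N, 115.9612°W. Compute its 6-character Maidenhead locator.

DJ29ae

Add 180° to longitude and 90° to latitude: 64.0388, 99.1913.
Field: lon ⌊64.0388/20⌋ = 3 → D; lat ⌊99.1913/10⌋ = 9 → J.
Square: lon ⌊4.0388/2⌋ = 2; lat ⌊9.1913/1⌋ = 9.
Subsquare: lon ⌊0.0388/0.0833333⌋ = 0 → a; lat ⌊0.1913/0.0416667⌋ = 4 → e.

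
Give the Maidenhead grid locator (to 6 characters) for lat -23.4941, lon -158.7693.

BG06om

Offset from 180°W / 90°S: lon 21.2307°, lat 66.5059°.
Field: 21.2307/20 → 1 → B, 66.5059/10 → 6 → G; chars BG.
Square: 1.2307/2 → 0, 6.5059/1 → 6; chars 06.
Subsquare: 1.2307/0.0833333 → 14 → o, 0.5059/0.0416667 → 12 → m; chars om.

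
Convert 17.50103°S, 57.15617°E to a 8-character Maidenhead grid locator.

LH82nl89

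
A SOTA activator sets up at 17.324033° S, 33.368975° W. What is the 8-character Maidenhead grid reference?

HH32hq52

Add 180° to longitude and 90° to latitude: 146.63102, 72.67597.
Field: 146.63102/20 → 7 → H, 72.67597/10 → 7 → H; chars HH.
Square: 6.63102/2 → 3, 2.67597/1 → 2; chars 32.
Subsquare: 0.63102/0.0833333 → 7 → h, 0.67597/0.0416667 → 16 → q; chars hq.
Extended square: 0.04769/0.00833333 → 5, 0.00930/0.00416667 → 2; chars 52.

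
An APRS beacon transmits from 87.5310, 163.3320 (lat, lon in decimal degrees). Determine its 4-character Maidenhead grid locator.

Add 180° to longitude and 90° to latitude: 343.33, 177.53.
Field: 343.33/20 → 17 → R, 177.53/10 → 17 → R; chars RR.
Square: 3.33/2 → 1, 7.53/1 → 7; chars 17.

RR17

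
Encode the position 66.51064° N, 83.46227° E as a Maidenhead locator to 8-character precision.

Add 180° to longitude and 90° to latitude: 263.46227, 156.51064.
Field (20°×10°, letters A–R): lon ⌊263.46227/20⌋ = 13 → N; lat ⌊156.51064/10⌋ = 15 → P.
Square (2°×1°, digits 0–9): lon ⌊3.46227/2⌋ = 1; lat ⌊6.51064/1⌋ = 6.
Subsquare (5′×2.5′, letters a–x): lon ⌊1.46227/0.0833333⌋ = 17 → r; lat ⌊0.51064/0.0416667⌋ = 12 → m.
Extended square (30″×15″, digits 0–9): lon ⌊0.04560/0.00833333⌋ = 5; lat ⌊0.01064/0.00416667⌋ = 2.

NP16rm52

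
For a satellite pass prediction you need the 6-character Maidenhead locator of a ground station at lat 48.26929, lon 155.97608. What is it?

QN78xg

Shift to the Maidenhead origin (180°W, 90°S): lon 335.9761, lat 138.2693.
Field: lon ⌊335.9761/20⌋ = 16 → Q; lat ⌊138.2693/10⌋ = 13 → N.
Square: lon ⌊15.9761/2⌋ = 7; lat ⌊8.2693/1⌋ = 8.
Subsquare: lon ⌊1.9761/0.0833333⌋ = 23 → x; lat ⌊0.2693/0.0416667⌋ = 6 → g.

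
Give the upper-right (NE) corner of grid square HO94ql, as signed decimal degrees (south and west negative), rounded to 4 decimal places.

54.5000, -20.5833

Field H=7, O=14: +7·20° lon, +14·10° lat → SW at lon -40°, lat 50°.
Square 9, 4: +9·2° lon, +4·1° lat → SW at lon -22°, lat 54°.
Subsquare q=16, l=11: +16·0.0833333° lon, +11·0.0416667° lat → SW at lon -20.6667°, lat 54.4583°.
Cell spans 0.0833333° lon × 0.0416667° lat. NE corner is SW corner plus one full cell.
latitude 54.5000, longitude -20.5833.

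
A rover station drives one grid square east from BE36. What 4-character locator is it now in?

BE46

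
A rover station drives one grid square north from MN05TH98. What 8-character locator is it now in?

MN05th99

Latitude extended square 8; +1 → 9.
The longitude characters are unchanged.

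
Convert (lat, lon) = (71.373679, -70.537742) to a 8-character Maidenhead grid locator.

FQ41ri59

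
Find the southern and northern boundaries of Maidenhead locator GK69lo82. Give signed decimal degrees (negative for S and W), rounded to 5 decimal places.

19.59167, 19.59583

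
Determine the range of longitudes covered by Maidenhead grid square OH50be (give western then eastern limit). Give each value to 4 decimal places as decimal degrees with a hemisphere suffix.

110.0833° E, 110.1667° E

Field O=14, H=7: +14·20° lon, +7·10° lat → SW at lon 100°, lat -20°.
Square 5, 0: +5·2° lon, +0·1° lat → SW at lon 110°, lat -20°.
Subsquare b=1, e=4: +1·0.0833333° lon, +4·0.0416667° lat → SW at lon 110.083°, lat -19.8333°.
Cell spans 0.0833333° lon × 0.0416667° lat.
west 110.0833° E, east 110.1667° E.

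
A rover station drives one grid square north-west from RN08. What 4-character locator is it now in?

Longitude square 0; −1 → -1, wraps to 9, carry into field.
Longitude field R = 17; −1 → 16 = Q.
Latitude square 8; +1 → 9.

QN99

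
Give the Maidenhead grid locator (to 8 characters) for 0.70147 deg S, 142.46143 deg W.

Add 180° to longitude and 90° to latitude: 37.53857, 89.29853.
Field (20°×10°, letters A–R): 37.53857/20 → 1 → B, 89.29853/10 → 8 → I; chars BI.
Square (2°×1°, digits 0–9): 17.53857/2 → 8, 9.29853/1 → 9; chars 89.
Subsquare (5′×2.5′, letters a–x): 1.53857/0.0833333 → 18 → s, 0.29853/0.0416667 → 7 → h; chars sh.
Extended square (30″×15″, digits 0–9): 0.03857/0.00833333 → 4, 0.00686/0.00416667 → 1; chars 41.

BI89sh41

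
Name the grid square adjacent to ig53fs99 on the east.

IG53gs09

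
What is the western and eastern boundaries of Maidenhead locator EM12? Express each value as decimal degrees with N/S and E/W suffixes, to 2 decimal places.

98.00° W, 96.00° W

Field E=4, M=12: +4·20° lon, +12·10° lat → SW at lon -100°, lat 30°.
Square 1, 2: +1·2° lon, +2·1° lat → SW at lon -98°, lat 32°.
Cell spans 2° lon × 1° lat.
west 98.00° W, east 96.00° W.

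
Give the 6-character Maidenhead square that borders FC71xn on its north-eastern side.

FC81ao

Longitude subsquare x = 23; +1 → 24, wraps to 0 = a, carry into square.
Longitude square 7; +1 → 8.
Latitude subsquare n = 13; +1 → 14 = o.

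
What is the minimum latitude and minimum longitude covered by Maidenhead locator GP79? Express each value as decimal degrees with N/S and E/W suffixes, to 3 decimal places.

Field G=6, P=15: +6·20° lon, +15·10° lat → SW at lon -60°, lat 60°.
Square 7, 9: +7·2° lon, +9·1° lat → SW at lon -46°, lat 69°.
latitude 69.000° N, longitude 46.000° W.

69.000° N, 46.000° W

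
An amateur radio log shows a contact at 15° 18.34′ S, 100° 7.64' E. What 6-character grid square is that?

OH04bq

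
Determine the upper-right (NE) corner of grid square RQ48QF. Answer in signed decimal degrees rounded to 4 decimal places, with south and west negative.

Field R=17, Q=16: +17·20° lon, +16·10° lat → SW at lon 160°, lat 70°.
Square 4, 8: +4·2° lon, +8·1° lat → SW at lon 168°, lat 78°.
Subsquare q=16, f=5: +16·0.0833333° lon, +5·0.0416667° lat → SW at lon 169.333°, lat 78.2083°.
Cell spans 0.0833333° lon × 0.0416667° lat. NE corner is SW corner plus one full cell.
latitude 78.2500, longitude 169.4167.

78.2500, 169.4167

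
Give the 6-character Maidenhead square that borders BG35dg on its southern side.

Latitude subsquare g = 6; −1 → 5 = f.
The longitude characters are unchanged.

BG35df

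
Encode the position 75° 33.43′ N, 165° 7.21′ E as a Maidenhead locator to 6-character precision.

Add 180° to longitude and 90° to latitude: 345.1202, 165.5572.
Field: lon ⌊345.1202/20⌋ = 17 → R; lat ⌊165.5572/10⌋ = 16 → Q.
Square: lon ⌊5.1202/2⌋ = 2; lat ⌊5.5572/1⌋ = 5.
Subsquare: lon ⌊1.1202/0.0833333⌋ = 13 → n; lat ⌊0.5572/0.0416667⌋ = 13 → n.

RQ25nn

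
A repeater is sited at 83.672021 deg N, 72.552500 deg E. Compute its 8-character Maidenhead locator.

MR63gq61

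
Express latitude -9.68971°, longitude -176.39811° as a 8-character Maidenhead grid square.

AI10th24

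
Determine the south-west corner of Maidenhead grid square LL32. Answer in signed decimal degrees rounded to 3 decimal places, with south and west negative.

22.000, 46.000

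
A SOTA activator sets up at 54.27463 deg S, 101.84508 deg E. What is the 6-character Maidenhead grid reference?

Shift to the Maidenhead origin (180°W, 90°S): lon 281.8451, lat 35.7254.
Field (20°×10°, letters A–R): 281.8451/20 → 14 → O, 35.7254/10 → 3 → D; chars OD.
Square (2°×1°, digits 0–9): 1.8451/2 → 0, 5.7254/1 → 5; chars 05.
Subsquare (5′×2.5′, letters a–x): 1.8451/0.0833333 → 22 → w, 0.7254/0.0416667 → 17 → r; chars wr.

OD05wr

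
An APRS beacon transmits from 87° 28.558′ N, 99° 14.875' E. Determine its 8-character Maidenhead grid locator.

Offset from 180°W / 90°S: lon 279.24792°, lat 177.47597°.
Field (20°×10°, letters A–R): 279.24792/20 → 13 → N, 177.47597/10 → 17 → R; chars NR.
Square (2°×1°, digits 0–9): 19.24792/2 → 9, 7.47597/1 → 7; chars 97.
Subsquare (5′×2.5′, letters a–x): 1.24792/0.0833333 → 14 → o, 0.47597/0.0416667 → 11 → l; chars ol.
Extended square (30″×15″, digits 0–9): 0.08125/0.00833333 → 9, 0.01763/0.00416667 → 4; chars 94.

NR97ol94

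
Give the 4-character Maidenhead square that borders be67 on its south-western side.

Longitude square 6; −1 → 5.
Latitude square 7; −1 → 6.

BE56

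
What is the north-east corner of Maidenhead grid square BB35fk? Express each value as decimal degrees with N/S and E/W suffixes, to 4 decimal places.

Field B=1, B=1: +1·20° lon, +1·10° lat → SW at lon -160°, lat -80°.
Square 3, 5: +3·2° lon, +5·1° lat → SW at lon -154°, lat -75°.
Subsquare f=5, k=10: +5·0.0833333° lon, +10·0.0416667° lat → SW at lon -153.583°, lat -74.5833°.
Cell spans 0.0833333° lon × 0.0416667° lat. NE corner is SW corner plus one full cell.
latitude 74.5417° S, longitude 153.5000° W.

74.5417° S, 153.5000° W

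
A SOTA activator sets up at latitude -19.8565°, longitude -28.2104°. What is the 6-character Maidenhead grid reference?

Add 180° to longitude and 90° to latitude: 151.7896, 70.1435.
Field: 151.7896/20 → 7 → H, 70.1435/10 → 7 → H; chars HH.
Square: 11.7896/2 → 5, 0.1435/1 → 0; chars 50.
Subsquare: 1.7896/0.0833333 → 21 → v, 0.1435/0.0416667 → 3 → d; chars vd.

HH50vd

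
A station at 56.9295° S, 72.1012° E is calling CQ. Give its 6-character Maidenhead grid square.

MD63bb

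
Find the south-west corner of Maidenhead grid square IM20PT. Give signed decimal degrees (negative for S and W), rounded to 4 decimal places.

30.7917, -14.7500

Field I=8, M=12: +8·20° lon, +12·10° lat → SW at lon -20°, lat 30°.
Square 2, 0: +2·2° lon, +0·1° lat → SW at lon -16°, lat 30°.
Subsquare p=15, t=19: +15·0.0833333° lon, +19·0.0416667° lat → SW at lon -14.75°, lat 30.7917°.
latitude 30.7917, longitude -14.7500.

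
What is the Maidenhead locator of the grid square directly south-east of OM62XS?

OM72ar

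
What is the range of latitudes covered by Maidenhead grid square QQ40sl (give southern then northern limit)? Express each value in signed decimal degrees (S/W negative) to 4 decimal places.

Field Q=16, Q=16: +16·20° lon, +16·10° lat → SW at lon 140°, lat 70°.
Square 4, 0: +4·2° lon, +0·1° lat → SW at lon 148°, lat 70°.
Subsquare s=18, l=11: +18·0.0833333° lon, +11·0.0416667° lat → SW at lon 149.5°, lat 70.4583°.
Cell spans 0.0833333° lon × 0.0416667° lat.
south 70.4583, north 70.5000.

70.4583, 70.5000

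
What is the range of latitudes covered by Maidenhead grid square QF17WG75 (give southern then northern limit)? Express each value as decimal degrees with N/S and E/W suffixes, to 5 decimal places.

32.72917° S, 32.72500° S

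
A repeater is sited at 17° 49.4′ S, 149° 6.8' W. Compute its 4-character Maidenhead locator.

BH52

Offset from 180°W / 90°S: lon 30.89°, lat 72.18°.
Field: lon ⌊30.89/20⌋ = 1 → B; lat ⌊72.18/10⌋ = 7 → H.
Square: lon ⌊10.89/2⌋ = 5; lat ⌊2.18/1⌋ = 2.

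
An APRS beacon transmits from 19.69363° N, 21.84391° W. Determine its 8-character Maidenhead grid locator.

Shift to the Maidenhead origin (180°W, 90°S): lon 158.15609, lat 109.69363.
Field (20°×10°, letters A–R): 158.15609/20 → 7 → H, 109.69363/10 → 10 → K; chars HK.
Square (2°×1°, digits 0–9): 18.15609/2 → 9, 9.69363/1 → 9; chars 99.
Subsquare (5′×2.5′, letters a–x): 0.15609/0.0833333 → 1 → b, 0.69363/0.0416667 → 16 → q; chars bq.
Extended square (30″×15″, digits 0–9): 0.07276/0.00833333 → 8, 0.02696/0.00416667 → 6; chars 86.

HK99bq86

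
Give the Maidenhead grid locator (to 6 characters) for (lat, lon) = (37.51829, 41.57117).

LM07sm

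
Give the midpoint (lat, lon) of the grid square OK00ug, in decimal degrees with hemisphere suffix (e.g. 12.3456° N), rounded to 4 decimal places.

10.2708° N, 101.7083° E

Field O=14, K=10: +14·20° lon, +10·10° lat → SW at lon 100°, lat 10°.
Square 0, 0: +0·2° lon, +0·1° lat → SW at lon 100°, lat 10°.
Subsquare u=20, g=6: +20·0.0833333° lon, +6·0.0416667° lat → SW at lon 101.667°, lat 10.25°.
Cell spans 0.0833333° lon × 0.0416667° lat. Centre is SW corner plus half of each.
latitude 10.2708° N, longitude 101.7083° E.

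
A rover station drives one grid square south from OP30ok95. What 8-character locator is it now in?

Latitude extended square 5; −1 → 4.
The longitude characters are unchanged.

OP30ok94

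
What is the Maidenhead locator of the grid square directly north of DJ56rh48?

DJ56rh49

Latitude extended square 8; +1 → 9.
The longitude characters are unchanged.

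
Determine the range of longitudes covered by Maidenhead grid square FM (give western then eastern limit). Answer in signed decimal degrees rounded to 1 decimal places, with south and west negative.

Field F=5, M=12: +5·20° lon, +12·10° lat → SW at lon -80°, lat 30°.
Cell spans 20° lon × 10° lat.
west -80.0, east -60.0.

-80.0, -60.0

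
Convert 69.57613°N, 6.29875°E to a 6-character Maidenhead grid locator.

JP39dn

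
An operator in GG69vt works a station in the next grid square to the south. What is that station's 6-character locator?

Latitude subsquare t = 19; −1 → 18 = s.
The longitude characters are unchanged.

GG69vs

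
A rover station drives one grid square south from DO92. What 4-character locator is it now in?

Latitude square 2; −1 → 1.
The longitude characters are unchanged.

DO91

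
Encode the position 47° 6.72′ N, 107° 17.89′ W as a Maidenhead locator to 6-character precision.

DN67ic

Offset from 180°W / 90°S: lon 72.7018°, lat 137.1120°.
Field (20°×10°, letters A–R): 72.7018/20 → 3 → D, 137.1120/10 → 13 → N; chars DN.
Square (2°×1°, digits 0–9): 12.7018/2 → 6, 7.1120/1 → 7; chars 67.
Subsquare (5′×2.5′, letters a–x): 0.7018/0.0833333 → 8 → i, 0.1120/0.0416667 → 2 → c; chars ic.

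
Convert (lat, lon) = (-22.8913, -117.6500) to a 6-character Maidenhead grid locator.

Add 180° to longitude and 90° to latitude: 62.3500, 67.1087.
Field: lon ⌊62.3500/20⌋ = 3 → D; lat ⌊67.1087/10⌋ = 6 → G.
Square: lon ⌊2.3500/2⌋ = 1; lat ⌊7.1087/1⌋ = 7.
Subsquare: lon ⌊0.3500/0.0833333⌋ = 4 → e; lat ⌊0.1087/0.0416667⌋ = 2 → c.

DG17ec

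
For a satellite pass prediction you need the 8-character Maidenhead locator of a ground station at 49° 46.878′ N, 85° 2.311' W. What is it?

Shift to the Maidenhead origin (180°W, 90°S): lon 94.96148, lat 139.78130.
Field: 94.96148/20 → 4 → E, 139.78130/10 → 13 → N; chars EN.
Square: 14.96148/2 → 7, 9.78130/1 → 9; chars 79.
Subsquare: 0.96148/0.0833333 → 11 → l, 0.78130/0.0416667 → 18 → s; chars ls.
Extended square: 0.04482/0.00833333 → 5, 0.03130/0.00416667 → 7; chars 57.

EN79ls57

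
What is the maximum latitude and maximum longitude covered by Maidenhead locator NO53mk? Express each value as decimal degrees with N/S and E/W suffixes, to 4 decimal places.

53.4583° N, 91.0833° E

Field N=13, O=14: +13·20° lon, +14·10° lat → SW at lon 80°, lat 50°.
Square 5, 3: +5·2° lon, +3·1° lat → SW at lon 90°, lat 53°.
Subsquare m=12, k=10: +12·0.0833333° lon, +10·0.0416667° lat → SW at lon 91°, lat 53.4167°.
Cell spans 0.0833333° lon × 0.0416667° lat. NE corner is SW corner plus one full cell.
latitude 53.4583° N, longitude 91.0833° E.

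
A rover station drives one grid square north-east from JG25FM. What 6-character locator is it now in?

JG25gn

Longitude subsquare f = 5; +1 → 6 = g.
Latitude subsquare m = 12; +1 → 13 = n.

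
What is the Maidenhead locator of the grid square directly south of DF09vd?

Latitude subsquare d = 3; −1 → 2 = c.
The longitude characters are unchanged.

DF09vc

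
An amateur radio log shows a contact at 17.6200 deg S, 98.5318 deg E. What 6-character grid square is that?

Offset from 180°W / 90°S: lon 278.5318°, lat 72.3800°.
Field (20°×10°, letters A–R): lon ⌊278.5318/20⌋ = 13 → N; lat ⌊72.3800/10⌋ = 7 → H.
Square (2°×1°, digits 0–9): lon ⌊18.5318/2⌋ = 9; lat ⌊2.3800/1⌋ = 2.
Subsquare (5′×2.5′, letters a–x): lon ⌊0.5318/0.0833333⌋ = 6 → g; lat ⌊0.3800/0.0416667⌋ = 9 → j.

NH92gj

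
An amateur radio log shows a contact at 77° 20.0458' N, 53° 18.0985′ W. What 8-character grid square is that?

Add 180° to longitude and 90° to latitude: 126.69836, 167.33410.
Field: 126.69836/20 → 6 → G, 167.33410/10 → 16 → Q; chars GQ.
Square: 6.69836/2 → 3, 7.33410/1 → 7; chars 37.
Subsquare: 0.69836/0.0833333 → 8 → i, 0.33410/0.0416667 → 8 → i; chars ii.
Extended square: 0.03169/0.00833333 → 3, 0.00076/0.00416667 → 0; chars 30.

GQ37ii30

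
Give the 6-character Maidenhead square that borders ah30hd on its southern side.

Latitude subsquare d = 3; −1 → 2 = c.
The longitude characters are unchanged.

AH30hc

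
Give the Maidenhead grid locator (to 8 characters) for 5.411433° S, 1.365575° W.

Add 180° to longitude and 90° to latitude: 178.63442, 84.58857.
Field (20°×10°, letters A–R): lon ⌊178.63442/20⌋ = 8 → I; lat ⌊84.58857/10⌋ = 8 → I.
Square (2°×1°, digits 0–9): lon ⌊18.63442/2⌋ = 9; lat ⌊4.58857/1⌋ = 4.
Subsquare (5′×2.5′, letters a–x): lon ⌊0.63442/0.0833333⌋ = 7 → h; lat ⌊0.58857/0.0416667⌋ = 14 → o.
Extended square (30″×15″, digits 0–9): lon ⌊0.05109/0.00833333⌋ = 6; lat ⌊0.00523/0.00416667⌋ = 1.

II94ho61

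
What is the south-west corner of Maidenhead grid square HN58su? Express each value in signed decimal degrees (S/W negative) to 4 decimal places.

48.8333, -28.5000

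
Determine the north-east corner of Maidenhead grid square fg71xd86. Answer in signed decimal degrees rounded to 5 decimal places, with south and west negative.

-28.84583, -64.00833

Field F=5, G=6: +5·20° lon, +6·10° lat → SW at lon -80°, lat -30°.
Square 7, 1: +7·2° lon, +1·1° lat → SW at lon -66°, lat -29°.
Subsquare x=23, d=3: +23·0.0833333° lon, +3·0.0416667° lat → SW at lon -64.0833°, lat -28.875°.
Extended square 8, 6: +8·0.00833333° lon, +6·0.00416667° lat → SW at lon -64.0167°, lat -28.85°.
Cell spans 0.00833333° lon × 0.00416667° lat. NE corner is SW corner plus one full cell.
latitude -28.84583, longitude -64.00833.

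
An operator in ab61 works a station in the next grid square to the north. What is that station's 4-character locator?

AB62

Latitude square 1; +1 → 2.
The longitude characters are unchanged.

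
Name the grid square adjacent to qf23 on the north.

QF24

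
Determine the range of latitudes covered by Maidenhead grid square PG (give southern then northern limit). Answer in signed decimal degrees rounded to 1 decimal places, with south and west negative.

-30.0, -20.0

Field P=15, G=6: +15·20° lon, +6·10° lat → SW at lon 120°, lat -30°.
Cell spans 20° lon × 10° lat.
south -30.0, north -20.0.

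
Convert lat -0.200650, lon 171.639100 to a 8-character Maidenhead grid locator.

RI59tt61

Offset from 180°W / 90°S: lon 351.63910°, lat 89.79935°.
Field: 351.63910/20 → 17 → R, 89.79935/10 → 8 → I; chars RI.
Square: 11.63910/2 → 5, 9.79935/1 → 9; chars 59.
Subsquare: 1.63910/0.0833333 → 19 → t, 0.79935/0.0416667 → 19 → t; chars tt.
Extended square: 0.05577/0.00833333 → 6, 0.00768/0.00416667 → 1; chars 61.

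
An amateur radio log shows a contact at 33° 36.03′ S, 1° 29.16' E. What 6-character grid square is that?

JF06rj

Offset from 180°W / 90°S: lon 181.4860°, lat 56.3995°.
Field: lon ⌊181.4860/20⌋ = 9 → J; lat ⌊56.3995/10⌋ = 5 → F.
Square: lon ⌊1.4860/2⌋ = 0; lat ⌊6.3995/1⌋ = 6.
Subsquare: lon ⌊1.4860/0.0833333⌋ = 17 → r; lat ⌊0.3995/0.0416667⌋ = 9 → j.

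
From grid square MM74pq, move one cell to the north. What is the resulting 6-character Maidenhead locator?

Latitude subsquare q = 16; +1 → 17 = r.
The longitude characters are unchanged.

MM74pr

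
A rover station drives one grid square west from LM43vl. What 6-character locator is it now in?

LM43ul

Longitude subsquare v = 21; −1 → 20 = u.
The latitude characters are unchanged.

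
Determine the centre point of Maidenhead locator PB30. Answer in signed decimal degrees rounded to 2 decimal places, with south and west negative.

Field P=15, B=1: +15·20° lon, +1·10° lat → SW at lon 120°, lat -80°.
Square 3, 0: +3·2° lon, +0·1° lat → SW at lon 126°, lat -80°.
Cell spans 2° lon × 1° lat. Centre is SW corner plus half of each.
latitude -79.50, longitude 127.00.

-79.50, 127.00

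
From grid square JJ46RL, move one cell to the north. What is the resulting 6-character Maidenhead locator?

JJ46rm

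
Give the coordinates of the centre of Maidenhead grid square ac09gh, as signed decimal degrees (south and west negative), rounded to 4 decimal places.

-60.6875, -179.4583

Field A=0, C=2: +0·20° lon, +2·10° lat → SW at lon -180°, lat -70°.
Square 0, 9: +0·2° lon, +9·1° lat → SW at lon -180°, lat -61°.
Subsquare g=6, h=7: +6·0.0833333° lon, +7·0.0416667° lat → SW at lon -179.5°, lat -60.7083°.
Cell spans 0.0833333° lon × 0.0416667° lat. Centre is SW corner plus half of each.
latitude -60.6875, longitude -179.4583.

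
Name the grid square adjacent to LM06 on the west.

KM96

Longitude square 0; −1 → -1, wraps to 9, carry into field.
Longitude field L = 11; −1 → 10 = K.
The latitude characters are unchanged.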